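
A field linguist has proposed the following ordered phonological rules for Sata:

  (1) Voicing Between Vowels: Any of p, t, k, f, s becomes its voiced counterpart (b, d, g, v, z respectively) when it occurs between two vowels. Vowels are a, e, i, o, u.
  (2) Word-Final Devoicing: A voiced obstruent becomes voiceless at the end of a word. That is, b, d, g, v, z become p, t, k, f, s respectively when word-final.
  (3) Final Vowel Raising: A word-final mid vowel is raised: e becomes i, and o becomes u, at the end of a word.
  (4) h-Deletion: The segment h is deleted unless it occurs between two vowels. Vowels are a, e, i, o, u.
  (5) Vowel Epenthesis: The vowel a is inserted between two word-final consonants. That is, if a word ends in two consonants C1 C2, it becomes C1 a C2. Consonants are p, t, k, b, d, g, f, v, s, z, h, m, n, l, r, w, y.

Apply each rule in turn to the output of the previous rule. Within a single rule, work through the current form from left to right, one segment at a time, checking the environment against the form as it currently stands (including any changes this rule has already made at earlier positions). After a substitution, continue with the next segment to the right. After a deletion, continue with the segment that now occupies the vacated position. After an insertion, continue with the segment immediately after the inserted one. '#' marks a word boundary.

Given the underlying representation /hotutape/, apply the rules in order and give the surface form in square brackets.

(1) Voicing Between Vowels: [hotutape] → [hodudabe]
(2) Word-Final Devoicing: no change — [hodudabe]
(3) Final Vowel Raising: [hodudabe] → [hodudabi]
(4) h-Deletion: [hodudabi] → [odudabi]
(5) Vowel Epenthesis: no change — [odudabi]

[odudabi]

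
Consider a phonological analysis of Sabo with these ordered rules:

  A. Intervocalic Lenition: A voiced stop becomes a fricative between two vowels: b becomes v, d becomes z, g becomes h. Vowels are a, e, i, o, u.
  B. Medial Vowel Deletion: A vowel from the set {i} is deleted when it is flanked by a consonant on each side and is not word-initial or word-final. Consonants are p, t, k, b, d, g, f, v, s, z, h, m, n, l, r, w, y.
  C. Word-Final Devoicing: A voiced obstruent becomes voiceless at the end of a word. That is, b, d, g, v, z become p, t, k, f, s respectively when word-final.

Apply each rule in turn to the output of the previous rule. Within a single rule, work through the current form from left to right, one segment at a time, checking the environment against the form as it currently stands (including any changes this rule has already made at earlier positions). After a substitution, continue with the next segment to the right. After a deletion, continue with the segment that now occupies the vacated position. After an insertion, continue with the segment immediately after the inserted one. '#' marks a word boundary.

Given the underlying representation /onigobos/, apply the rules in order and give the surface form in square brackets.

[onhovos]

A Intervocalic Lenition: [onigobos] → [onihovos]
B Medial Vowel Deletion: [onihovos] → [onhovos]
C Word-Final Devoicing: no change — [onhovos]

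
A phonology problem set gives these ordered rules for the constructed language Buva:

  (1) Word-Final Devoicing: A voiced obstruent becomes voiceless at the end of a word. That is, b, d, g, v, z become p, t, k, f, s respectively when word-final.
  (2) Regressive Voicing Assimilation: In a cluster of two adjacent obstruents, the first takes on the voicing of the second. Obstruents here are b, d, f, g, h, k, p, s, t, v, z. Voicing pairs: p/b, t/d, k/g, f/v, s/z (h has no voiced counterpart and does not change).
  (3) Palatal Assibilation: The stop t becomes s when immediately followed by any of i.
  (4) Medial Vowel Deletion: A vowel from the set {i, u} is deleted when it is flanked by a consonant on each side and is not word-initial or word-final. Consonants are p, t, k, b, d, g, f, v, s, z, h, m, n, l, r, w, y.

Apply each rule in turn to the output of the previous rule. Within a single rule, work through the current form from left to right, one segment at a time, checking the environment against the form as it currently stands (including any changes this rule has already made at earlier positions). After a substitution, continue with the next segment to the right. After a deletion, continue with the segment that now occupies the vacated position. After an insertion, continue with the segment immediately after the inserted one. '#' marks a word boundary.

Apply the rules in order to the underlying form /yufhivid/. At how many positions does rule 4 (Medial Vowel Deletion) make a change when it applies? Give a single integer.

3

(1) Word-Final Devoicing: [yufhivid] → [yufhivit]
(2) Regressive Voicing Assimilation: no change — [yufhivit]
(3) Palatal Assibilation: no change — [yufhivit]
(4) Medial Vowel Deletion: [yufhivit] → [yfhvt]
Rule 4 changed 3 position(s).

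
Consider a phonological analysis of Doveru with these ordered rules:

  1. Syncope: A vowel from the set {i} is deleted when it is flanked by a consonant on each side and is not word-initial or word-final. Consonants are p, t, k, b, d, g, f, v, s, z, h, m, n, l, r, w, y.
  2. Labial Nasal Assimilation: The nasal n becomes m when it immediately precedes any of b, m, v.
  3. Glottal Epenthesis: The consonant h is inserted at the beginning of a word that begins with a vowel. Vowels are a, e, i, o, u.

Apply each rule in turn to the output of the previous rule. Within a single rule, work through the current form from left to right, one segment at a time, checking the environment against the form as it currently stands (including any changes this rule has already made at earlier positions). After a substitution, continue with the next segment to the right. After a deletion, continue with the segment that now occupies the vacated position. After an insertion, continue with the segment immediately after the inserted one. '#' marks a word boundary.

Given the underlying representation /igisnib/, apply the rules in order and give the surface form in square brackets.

1 Syncope: [igisnib] → [igsnb]
2 Labial Nasal Assimilation: [igsnb] → [igsmb]
3 Glottal Epenthesis: [igsmb] → [higsmb]

[higsmb]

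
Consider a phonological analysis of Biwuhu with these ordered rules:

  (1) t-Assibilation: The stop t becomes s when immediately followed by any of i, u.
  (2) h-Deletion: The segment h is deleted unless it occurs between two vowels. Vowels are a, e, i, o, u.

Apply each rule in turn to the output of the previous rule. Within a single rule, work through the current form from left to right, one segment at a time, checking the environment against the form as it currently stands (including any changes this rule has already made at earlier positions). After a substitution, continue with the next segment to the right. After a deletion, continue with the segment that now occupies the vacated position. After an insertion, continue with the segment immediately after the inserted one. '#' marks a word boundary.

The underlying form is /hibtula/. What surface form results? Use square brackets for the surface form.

(1) t-Assibilation: [hibtula] → [hibsula]
(2) h-Deletion: [hibsula] → [ibsula]

[ibsula]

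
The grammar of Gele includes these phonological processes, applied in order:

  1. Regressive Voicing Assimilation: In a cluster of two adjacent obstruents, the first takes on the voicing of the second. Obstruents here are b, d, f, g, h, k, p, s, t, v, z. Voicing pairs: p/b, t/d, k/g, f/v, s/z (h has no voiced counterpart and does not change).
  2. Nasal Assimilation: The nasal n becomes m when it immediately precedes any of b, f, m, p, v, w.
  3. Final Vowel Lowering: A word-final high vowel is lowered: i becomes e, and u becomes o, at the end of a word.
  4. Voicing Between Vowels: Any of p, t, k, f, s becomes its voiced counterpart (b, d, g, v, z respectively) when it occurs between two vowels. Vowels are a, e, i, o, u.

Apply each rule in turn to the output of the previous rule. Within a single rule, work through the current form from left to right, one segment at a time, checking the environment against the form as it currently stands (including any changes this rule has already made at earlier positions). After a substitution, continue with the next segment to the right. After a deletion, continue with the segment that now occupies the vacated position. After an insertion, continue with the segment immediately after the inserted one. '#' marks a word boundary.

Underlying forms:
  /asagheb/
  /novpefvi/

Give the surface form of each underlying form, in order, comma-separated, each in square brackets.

/asagheb/:
  1 Regressive Voicing Assimilation: [asagheb] → [asakheb]
  2 Nasal Assimilation: no change — [asakheb]
  3 Final Vowel Lowering: no change — [asakheb]
  4 Voicing Between Vowels: [asakheb] → [azakheb]
/novpefvi/:
  1 Regressive Voicing Assimilation: [novpefvi] → [nofpevvi]
  2 Nasal Assimilation: no change — [nofpevvi]
  3 Final Vowel Lowering: [nofpevvi] → [nofpevve]
  4 Voicing Between Vowels: no change — [nofpevve]

[azakheb], [nofpevve]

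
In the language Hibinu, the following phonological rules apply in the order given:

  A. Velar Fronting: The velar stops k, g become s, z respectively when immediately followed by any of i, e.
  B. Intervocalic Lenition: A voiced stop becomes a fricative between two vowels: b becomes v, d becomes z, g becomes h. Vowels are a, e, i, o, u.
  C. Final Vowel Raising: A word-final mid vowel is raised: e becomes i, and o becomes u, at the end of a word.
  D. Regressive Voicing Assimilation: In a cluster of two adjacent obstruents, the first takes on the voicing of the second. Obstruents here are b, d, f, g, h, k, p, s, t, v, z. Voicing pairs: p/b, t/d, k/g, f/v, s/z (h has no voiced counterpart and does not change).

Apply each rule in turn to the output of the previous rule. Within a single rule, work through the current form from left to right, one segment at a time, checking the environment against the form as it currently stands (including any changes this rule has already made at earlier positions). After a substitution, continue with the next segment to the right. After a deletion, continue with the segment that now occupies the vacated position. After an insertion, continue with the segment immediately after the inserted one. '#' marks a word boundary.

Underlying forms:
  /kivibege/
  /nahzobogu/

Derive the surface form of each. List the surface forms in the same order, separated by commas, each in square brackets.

[sivivezi], [nahzovohu]

/kivibege/:
  A Velar Fronting: [kivibege] → [sivibeze]
  B Intervocalic Lenition: [sivibeze] → [siviveze]
  C Final Vowel Raising: [siviveze] → [sivivezi]
  D Regressive Voicing Assimilation: no change — [sivivezi]
/nahzobogu/:
  A Velar Fronting: no change — [nahzobogu]
  B Intervocalic Lenition: [nahzobogu] → [nahzovohu]
  C Final Vowel Raising: no change — [nahzovohu]
  D Regressive Voicing Assimilation: no change — [nahzovohu]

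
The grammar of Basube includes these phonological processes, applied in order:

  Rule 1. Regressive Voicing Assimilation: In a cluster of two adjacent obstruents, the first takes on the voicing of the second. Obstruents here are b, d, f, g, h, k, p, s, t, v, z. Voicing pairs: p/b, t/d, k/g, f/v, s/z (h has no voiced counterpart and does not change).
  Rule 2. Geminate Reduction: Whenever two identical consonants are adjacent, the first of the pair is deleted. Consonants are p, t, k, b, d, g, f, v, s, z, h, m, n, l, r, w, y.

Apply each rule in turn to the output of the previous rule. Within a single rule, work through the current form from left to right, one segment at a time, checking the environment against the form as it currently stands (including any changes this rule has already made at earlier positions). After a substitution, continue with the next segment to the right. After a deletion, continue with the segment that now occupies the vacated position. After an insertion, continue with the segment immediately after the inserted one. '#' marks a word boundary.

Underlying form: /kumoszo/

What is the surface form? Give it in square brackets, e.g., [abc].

Rule 1 Regressive Voicing Assimilation: [kumoszo] → [kumozzo]
Rule 2 Geminate Reduction: [kumozzo] → [kumozo]

[kumozo]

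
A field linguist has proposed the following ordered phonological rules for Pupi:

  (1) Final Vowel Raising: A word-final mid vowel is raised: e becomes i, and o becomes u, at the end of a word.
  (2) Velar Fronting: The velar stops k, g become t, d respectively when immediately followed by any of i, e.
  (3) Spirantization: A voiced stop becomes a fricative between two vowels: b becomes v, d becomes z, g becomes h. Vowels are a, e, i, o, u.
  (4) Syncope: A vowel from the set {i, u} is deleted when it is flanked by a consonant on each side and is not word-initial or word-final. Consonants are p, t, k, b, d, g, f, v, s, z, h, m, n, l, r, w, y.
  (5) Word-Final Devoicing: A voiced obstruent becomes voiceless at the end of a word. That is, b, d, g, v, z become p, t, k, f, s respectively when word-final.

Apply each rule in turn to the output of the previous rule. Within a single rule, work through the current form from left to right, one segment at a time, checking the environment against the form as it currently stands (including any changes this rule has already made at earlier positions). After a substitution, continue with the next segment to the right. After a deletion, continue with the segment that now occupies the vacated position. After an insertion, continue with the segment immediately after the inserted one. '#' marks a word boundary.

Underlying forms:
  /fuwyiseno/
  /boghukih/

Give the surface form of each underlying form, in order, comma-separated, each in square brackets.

[fwysenu], [boghth]

/fuwyiseno/:
  (1) Final Vowel Raising: [fuwyiseno] → [fuwyisenu]
  (2) Velar Fronting: no change — [fuwyisenu]
  (3) Spirantization: no change — [fuwyisenu]
  (4) Syncope: [fuwyisenu] → [fwysenu]
  (5) Word-Final Devoicing: no change — [fwysenu]
/boghukih/:
  (1) Final Vowel Raising: no change — [boghukih]
  (2) Velar Fronting: [boghukih] → [boghutih]
  (3) Spirantization: no change — [boghutih]
  (4) Syncope: [boghutih] → [boghth]
  (5) Word-Final Devoicing: no change — [boghth]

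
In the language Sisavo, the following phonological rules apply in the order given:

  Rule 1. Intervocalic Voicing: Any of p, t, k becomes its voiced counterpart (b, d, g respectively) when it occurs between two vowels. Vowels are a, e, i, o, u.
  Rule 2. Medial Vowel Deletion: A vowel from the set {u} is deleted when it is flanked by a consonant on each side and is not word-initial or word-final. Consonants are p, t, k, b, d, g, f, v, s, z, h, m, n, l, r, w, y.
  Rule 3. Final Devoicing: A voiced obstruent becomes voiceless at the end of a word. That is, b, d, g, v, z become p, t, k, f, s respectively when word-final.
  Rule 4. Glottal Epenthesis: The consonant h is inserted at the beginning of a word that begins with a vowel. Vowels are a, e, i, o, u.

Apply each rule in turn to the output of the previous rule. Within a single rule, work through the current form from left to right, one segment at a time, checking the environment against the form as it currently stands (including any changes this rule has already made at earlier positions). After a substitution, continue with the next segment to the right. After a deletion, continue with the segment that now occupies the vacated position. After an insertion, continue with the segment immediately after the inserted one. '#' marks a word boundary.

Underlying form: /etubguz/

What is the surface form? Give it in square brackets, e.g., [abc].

[hedbgs]

Rule 1 Intervocalic Voicing: [etubguz] → [edubguz]
Rule 2 Medial Vowel Deletion: [edubguz] → [edbgz]
Rule 3 Final Devoicing: [edbgz] → [edbgs]
Rule 4 Glottal Epenthesis: [edbgs] → [hedbgs]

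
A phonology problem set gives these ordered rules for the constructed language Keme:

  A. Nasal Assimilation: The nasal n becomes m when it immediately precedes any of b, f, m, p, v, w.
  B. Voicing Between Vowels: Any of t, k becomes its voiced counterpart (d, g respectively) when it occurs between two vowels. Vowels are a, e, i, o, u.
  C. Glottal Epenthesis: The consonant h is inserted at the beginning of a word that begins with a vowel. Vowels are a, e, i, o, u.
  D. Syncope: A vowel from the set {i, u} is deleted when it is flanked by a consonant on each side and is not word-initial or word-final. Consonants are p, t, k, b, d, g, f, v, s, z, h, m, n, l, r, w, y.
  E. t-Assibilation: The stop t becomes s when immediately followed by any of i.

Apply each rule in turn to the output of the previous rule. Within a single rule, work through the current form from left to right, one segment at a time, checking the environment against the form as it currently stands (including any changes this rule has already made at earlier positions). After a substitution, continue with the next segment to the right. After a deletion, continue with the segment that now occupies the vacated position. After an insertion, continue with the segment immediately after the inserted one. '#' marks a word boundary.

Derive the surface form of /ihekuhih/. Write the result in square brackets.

A Nasal Assimilation: no change — [ihekuhih]
B Voicing Between Vowels: [ihekuhih] → [iheguhih]
C Glottal Epenthesis: [iheguhih] → [hiheguhih]
D Syncope: [hiheguhih] → [hheghh]
E t-Assibilation: no change — [hheghh]

[hheghh]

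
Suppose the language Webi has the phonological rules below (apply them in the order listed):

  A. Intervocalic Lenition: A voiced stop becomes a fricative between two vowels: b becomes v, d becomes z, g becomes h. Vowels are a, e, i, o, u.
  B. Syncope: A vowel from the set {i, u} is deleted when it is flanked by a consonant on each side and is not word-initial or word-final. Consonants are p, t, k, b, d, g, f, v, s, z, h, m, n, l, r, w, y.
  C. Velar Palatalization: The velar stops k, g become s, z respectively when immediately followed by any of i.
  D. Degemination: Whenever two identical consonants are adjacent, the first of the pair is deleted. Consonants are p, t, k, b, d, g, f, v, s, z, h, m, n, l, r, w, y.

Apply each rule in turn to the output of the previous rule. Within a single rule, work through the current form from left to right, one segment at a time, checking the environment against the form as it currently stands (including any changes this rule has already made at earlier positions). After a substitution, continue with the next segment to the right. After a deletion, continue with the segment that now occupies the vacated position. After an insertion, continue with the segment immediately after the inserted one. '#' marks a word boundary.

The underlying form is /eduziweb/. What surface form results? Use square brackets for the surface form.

A Intervocalic Lenition: [eduziweb] → [ezuziweb]
B Syncope: [ezuziweb] → [ezzweb]
C Velar Palatalization: no change — [ezzweb]
D Degemination: [ezzweb] → [ezweb]

[ezweb]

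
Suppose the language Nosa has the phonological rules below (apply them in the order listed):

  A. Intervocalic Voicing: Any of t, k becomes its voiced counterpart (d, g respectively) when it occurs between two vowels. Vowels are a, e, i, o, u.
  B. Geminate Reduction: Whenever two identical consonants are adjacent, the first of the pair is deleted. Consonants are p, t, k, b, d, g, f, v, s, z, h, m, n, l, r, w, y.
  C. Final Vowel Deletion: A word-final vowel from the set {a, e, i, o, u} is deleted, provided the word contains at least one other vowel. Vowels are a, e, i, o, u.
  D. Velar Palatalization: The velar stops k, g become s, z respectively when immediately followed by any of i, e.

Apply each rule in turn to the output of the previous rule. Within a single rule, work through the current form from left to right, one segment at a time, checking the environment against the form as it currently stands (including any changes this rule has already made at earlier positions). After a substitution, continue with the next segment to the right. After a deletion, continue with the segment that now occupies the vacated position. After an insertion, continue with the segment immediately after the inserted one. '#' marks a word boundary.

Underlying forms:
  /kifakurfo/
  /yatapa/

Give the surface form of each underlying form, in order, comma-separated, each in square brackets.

[sifagurf], [yadap]

/kifakurfo/:
  A Intervocalic Voicing: [kifakurfo] → [kifagurfo]
  B Geminate Reduction: no change — [kifagurfo]
  C Final Vowel Deletion: [kifagurfo] → [kifagurf]
  D Velar Palatalization: [kifagurf] → [sifagurf]
/yatapa/:
  A Intervocalic Voicing: [yatapa] → [yadapa]
  B Geminate Reduction: no change — [yadapa]
  C Final Vowel Deletion: [yadapa] → [yadap]
  D Velar Palatalization: no change — [yadap]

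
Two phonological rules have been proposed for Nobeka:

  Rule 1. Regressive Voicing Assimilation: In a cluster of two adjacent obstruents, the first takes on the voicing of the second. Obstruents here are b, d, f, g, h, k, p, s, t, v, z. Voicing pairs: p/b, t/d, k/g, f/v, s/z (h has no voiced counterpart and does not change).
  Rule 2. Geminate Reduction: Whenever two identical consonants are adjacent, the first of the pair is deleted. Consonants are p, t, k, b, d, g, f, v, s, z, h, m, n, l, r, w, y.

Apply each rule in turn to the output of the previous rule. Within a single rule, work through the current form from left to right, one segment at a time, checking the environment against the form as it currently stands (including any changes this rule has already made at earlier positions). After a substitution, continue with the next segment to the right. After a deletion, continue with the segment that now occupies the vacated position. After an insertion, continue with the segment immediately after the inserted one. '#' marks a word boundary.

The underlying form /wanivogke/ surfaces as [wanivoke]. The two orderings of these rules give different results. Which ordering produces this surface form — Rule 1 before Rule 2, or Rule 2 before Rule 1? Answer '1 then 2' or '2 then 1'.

Order 1 then 2:
  1 Regressive Voicing Assimilation: [wanivogke] → [wanivokke]
  2 Geminate Reduction: [wanivokke] → [wanivoke]
  result: [wanivoke]
Order 2 then 1:
  2 Geminate Reduction: no change — [wanivogke]
  1 Regressive Voicing Assimilation: [wanivogke] → [wanivokke]
  result: [wanivokke]

1 then 2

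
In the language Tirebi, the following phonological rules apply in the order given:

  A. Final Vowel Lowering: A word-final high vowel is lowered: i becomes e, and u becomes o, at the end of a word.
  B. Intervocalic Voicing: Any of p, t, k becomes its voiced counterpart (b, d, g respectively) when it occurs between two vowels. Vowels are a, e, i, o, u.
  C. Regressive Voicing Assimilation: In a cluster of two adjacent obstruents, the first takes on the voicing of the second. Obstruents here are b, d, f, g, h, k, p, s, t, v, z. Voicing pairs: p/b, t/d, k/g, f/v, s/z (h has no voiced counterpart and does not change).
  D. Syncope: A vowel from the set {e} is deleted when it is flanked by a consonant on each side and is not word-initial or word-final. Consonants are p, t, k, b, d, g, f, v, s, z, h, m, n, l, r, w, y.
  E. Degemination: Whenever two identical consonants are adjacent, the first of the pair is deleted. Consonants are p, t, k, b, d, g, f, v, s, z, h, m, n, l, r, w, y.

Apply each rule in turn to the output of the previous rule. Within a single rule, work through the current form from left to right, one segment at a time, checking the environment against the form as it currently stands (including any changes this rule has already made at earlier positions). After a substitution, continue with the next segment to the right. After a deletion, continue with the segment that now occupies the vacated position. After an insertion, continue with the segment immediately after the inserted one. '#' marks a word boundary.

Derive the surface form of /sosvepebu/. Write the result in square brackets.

A Final Vowel Lowering: [sosvepebu] → [sosvepebo]
B Intervocalic Voicing: [sosvepebo] → [sosvebebo]
C Regressive Voicing Assimilation: [sosvebebo] → [sozvebebo]
D Syncope: [sozvebebo] → [sozvbbo]
E Degemination: [sozvbbo] → [sozvbo]

[sozvbo]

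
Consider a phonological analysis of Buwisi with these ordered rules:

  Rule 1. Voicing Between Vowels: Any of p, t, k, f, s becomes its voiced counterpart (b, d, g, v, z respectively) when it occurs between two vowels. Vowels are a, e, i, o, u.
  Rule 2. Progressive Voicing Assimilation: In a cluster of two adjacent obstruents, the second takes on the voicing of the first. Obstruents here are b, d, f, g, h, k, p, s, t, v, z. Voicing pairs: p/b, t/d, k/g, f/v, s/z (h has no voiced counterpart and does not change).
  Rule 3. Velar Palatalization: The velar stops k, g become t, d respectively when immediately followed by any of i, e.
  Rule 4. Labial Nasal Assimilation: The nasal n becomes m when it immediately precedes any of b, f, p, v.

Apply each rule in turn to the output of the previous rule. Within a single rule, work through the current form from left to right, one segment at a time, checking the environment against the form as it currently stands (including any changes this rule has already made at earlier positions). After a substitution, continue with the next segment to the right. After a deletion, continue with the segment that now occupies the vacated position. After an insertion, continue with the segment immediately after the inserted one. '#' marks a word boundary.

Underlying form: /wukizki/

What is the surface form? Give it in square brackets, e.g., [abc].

[wudizdi]

Rule 1 Voicing Between Vowels: [wukizki] → [wugizki]
Rule 2 Progressive Voicing Assimilation: [wugizki] → [wugizgi]
Rule 3 Velar Palatalization: [wugizgi] → [wudizdi]
Rule 4 Labial Nasal Assimilation: no change — [wudizdi]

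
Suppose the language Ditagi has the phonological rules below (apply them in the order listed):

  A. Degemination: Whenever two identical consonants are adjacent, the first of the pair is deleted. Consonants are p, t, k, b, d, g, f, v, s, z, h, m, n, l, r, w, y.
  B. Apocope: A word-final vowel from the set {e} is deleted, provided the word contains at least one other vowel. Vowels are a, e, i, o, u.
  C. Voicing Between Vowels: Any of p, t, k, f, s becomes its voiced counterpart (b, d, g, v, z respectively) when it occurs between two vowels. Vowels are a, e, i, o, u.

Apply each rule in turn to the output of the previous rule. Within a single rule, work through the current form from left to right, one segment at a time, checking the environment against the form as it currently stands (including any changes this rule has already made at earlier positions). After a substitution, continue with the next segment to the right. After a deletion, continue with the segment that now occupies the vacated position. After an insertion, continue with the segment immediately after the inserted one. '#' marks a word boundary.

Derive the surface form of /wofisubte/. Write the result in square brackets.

A Degemination: no change — [wofisubte]
B Apocope: [wofisubte] → [wofisubt]
C Voicing Between Vowels: [wofisubt] → [wovizubt]

[wovizubt]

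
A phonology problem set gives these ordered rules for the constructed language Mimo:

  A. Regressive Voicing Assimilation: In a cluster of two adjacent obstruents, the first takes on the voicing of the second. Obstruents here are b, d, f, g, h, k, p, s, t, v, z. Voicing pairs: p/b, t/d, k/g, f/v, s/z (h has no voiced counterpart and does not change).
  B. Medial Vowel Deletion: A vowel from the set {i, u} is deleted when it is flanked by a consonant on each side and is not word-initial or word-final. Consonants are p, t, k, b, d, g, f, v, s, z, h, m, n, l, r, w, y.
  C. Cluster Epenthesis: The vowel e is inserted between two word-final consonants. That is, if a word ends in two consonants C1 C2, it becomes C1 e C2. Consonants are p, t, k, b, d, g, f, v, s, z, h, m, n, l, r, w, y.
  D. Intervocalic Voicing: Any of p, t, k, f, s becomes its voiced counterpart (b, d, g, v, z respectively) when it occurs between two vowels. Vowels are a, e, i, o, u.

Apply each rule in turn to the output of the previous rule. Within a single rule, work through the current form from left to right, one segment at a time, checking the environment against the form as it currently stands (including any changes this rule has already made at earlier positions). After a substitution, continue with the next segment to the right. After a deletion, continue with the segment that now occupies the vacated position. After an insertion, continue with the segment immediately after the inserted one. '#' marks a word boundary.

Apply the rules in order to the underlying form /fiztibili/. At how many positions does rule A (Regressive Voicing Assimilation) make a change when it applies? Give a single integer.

1

A Regressive Voicing Assimilation: [fiztibili] → [fistibili]
B Medial Vowel Deletion: [fistibili] → [fstbli]
C Cluster Epenthesis: no change — [fstbli]
D Intervocalic Voicing: no change — [fstbli]
Rule A changed 1 position(s).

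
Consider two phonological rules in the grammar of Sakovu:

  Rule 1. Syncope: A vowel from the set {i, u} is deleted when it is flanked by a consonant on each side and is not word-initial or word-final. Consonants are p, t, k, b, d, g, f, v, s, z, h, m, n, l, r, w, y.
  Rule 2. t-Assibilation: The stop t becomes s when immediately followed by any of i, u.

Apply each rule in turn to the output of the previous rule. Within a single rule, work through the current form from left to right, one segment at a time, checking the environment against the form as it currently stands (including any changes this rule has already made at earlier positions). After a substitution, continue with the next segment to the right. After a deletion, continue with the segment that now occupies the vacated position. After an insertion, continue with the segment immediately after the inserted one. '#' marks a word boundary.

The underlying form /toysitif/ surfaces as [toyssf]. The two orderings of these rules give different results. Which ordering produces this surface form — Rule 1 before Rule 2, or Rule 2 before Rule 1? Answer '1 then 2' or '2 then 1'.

Order 1 then 2:
  1 Syncope: [toysitif] → [toystf]
  2 t-Assibilation: no change — [toystf]
  result: [toystf]
Order 2 then 1:
  2 t-Assibilation: [toysitif] → [toysisif]
  1 Syncope: [toysisif] → [toyssf]
  result: [toyssf]

2 then 1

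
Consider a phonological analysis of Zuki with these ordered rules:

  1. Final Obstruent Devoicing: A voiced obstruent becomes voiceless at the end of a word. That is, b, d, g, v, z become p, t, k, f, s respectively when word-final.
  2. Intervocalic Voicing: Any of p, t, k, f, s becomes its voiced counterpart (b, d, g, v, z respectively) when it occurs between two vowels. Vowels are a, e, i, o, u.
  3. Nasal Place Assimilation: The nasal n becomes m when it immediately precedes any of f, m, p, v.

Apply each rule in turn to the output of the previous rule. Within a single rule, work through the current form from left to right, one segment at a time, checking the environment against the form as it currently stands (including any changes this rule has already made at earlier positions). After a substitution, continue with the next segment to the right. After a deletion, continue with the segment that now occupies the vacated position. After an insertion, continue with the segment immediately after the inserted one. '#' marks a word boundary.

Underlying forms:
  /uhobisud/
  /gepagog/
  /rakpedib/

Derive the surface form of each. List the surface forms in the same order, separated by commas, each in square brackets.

/uhobisud/:
  1 Final Obstruent Devoicing: [uhobisud] → [uhobisut]
  2 Intervocalic Voicing: [uhobisut] → [uhobizut]
  3 Nasal Place Assimilation: no change — [uhobizut]
/gepagog/:
  1 Final Obstruent Devoicing: [gepagog] → [gepagok]
  2 Intervocalic Voicing: [gepagok] → [gebagok]
  3 Nasal Place Assimilation: no change — [gebagok]
/rakpedib/:
  1 Final Obstruent Devoicing: [rakpedib] → [rakpedip]
  2 Intervocalic Voicing: no change — [rakpedip]
  3 Nasal Place Assimilation: no change — [rakpedip]

[uhobizut], [gebagok], [rakpedip]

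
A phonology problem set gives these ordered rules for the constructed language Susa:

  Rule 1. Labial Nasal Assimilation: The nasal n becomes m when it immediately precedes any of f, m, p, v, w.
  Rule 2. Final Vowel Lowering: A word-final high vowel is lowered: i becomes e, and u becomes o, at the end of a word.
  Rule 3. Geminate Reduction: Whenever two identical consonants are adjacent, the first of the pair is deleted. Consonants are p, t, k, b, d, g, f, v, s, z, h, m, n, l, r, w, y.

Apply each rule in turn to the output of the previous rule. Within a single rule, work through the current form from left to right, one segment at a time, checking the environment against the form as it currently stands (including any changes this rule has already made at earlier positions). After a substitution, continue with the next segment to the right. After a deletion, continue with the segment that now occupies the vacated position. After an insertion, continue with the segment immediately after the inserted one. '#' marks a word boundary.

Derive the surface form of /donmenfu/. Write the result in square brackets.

Rule 1 Labial Nasal Assimilation: [donmenfu] → [dommemfu]
Rule 2 Final Vowel Lowering: [dommemfu] → [dommemfo]
Rule 3 Geminate Reduction: [dommemfo] → [domemfo]

[domemfo]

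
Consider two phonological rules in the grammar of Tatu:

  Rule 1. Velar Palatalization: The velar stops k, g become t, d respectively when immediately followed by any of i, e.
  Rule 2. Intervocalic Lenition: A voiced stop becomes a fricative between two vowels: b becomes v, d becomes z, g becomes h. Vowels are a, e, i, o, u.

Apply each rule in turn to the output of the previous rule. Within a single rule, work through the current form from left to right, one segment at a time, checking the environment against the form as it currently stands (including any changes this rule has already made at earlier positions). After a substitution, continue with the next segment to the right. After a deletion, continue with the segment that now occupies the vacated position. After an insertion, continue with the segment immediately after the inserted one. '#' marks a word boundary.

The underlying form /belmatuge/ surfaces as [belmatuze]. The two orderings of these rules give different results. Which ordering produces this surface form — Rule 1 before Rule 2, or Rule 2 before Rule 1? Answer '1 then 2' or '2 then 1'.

Order 1 then 2:
  1 Velar Palatalization: [belmatuge] → [belmatude]
  2 Intervocalic Lenition: [belmatude] → [belmatuze]
  result: [belmatuze]
Order 2 then 1:
  2 Intervocalic Lenition: [belmatuge] → [belmatuhe]
  1 Velar Palatalization: no change — [belmatuhe]
  result: [belmatuhe]

1 then 2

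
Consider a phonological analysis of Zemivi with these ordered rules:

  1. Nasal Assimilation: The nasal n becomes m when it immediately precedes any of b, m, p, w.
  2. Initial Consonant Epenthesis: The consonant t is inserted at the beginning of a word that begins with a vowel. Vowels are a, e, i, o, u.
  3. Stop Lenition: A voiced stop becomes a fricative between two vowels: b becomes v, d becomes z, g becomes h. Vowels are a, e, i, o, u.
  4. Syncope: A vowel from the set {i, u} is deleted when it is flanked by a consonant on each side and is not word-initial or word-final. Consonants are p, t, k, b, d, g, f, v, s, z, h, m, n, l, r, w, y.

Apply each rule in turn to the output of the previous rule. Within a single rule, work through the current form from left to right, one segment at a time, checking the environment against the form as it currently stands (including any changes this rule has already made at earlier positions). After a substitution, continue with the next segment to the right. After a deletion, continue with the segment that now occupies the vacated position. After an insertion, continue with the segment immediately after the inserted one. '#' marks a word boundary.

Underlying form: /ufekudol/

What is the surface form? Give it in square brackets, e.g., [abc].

1 Nasal Assimilation: no change — [ufekudol]
2 Initial Consonant Epenthesis: [ufekudol] → [tufekudol]
3 Stop Lenition: [tufekudol] → [tufekuzol]
4 Syncope: [tufekuzol] → [tfekzol]

[tfekzol]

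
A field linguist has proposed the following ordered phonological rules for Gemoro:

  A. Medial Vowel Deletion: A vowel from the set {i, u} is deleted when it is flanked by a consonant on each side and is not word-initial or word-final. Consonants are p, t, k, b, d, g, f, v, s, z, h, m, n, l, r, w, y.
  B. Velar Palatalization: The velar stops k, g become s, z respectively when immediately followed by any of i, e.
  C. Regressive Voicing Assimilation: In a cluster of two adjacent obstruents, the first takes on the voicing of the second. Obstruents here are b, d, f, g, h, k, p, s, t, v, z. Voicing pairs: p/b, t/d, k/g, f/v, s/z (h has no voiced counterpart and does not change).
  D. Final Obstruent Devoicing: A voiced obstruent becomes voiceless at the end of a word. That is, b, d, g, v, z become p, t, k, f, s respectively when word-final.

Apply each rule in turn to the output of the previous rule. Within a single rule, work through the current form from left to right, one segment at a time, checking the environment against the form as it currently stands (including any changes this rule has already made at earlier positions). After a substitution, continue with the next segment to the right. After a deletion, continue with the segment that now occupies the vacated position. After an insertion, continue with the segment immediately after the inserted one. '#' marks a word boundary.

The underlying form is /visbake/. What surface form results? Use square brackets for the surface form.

[fzbase]

A Medial Vowel Deletion: [visbake] → [vsbake]
B Velar Palatalization: [vsbake] → [vsbase]
C Regressive Voicing Assimilation: [vsbase] → [fzbase]
D Final Obstruent Devoicing: no change — [fzbase]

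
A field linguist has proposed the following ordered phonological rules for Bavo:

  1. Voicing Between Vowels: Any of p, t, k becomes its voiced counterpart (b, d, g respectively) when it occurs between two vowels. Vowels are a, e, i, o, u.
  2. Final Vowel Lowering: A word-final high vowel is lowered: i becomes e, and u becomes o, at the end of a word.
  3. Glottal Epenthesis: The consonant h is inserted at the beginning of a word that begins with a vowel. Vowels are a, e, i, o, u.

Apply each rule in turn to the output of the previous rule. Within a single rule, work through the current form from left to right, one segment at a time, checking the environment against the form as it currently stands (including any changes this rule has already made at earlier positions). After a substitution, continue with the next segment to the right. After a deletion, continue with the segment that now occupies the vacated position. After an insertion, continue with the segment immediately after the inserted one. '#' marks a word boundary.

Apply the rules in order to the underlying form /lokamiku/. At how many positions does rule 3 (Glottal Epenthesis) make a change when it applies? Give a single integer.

1 Voicing Between Vowels: [lokamiku] → [logamigu]
2 Final Vowel Lowering: [logamigu] → [logamigo]
3 Glottal Epenthesis: no change — [logamigo]
Rule 3 changed 0 position(s).

0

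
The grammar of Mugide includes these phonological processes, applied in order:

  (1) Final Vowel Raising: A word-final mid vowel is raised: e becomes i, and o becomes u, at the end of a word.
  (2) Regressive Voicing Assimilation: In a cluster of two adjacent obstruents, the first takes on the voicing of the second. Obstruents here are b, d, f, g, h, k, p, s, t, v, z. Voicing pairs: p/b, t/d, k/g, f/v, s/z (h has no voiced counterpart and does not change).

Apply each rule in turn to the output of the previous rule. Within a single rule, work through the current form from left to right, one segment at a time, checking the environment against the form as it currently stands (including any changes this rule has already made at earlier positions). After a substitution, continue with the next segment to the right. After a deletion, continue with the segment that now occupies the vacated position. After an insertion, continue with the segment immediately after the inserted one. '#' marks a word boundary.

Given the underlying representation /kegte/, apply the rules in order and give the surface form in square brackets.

[kekti]

(1) Final Vowel Raising: [kegte] → [kegti]
(2) Regressive Voicing Assimilation: [kegti] → [kekti]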